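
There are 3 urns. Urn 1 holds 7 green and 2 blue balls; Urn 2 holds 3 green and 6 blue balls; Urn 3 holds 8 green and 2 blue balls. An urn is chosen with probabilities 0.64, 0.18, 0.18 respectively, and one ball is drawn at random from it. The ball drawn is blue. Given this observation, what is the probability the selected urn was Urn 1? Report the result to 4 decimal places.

P(blue|Urn 1) = 0.2222; P(blue|Urn 2) = 0.6667; P(blue|Urn 3) = 0.2.
Prior × likelihood for each source: 0.64·0.2222=0.1422, 0.18·0.6667=0.1200, 0.18·0.2=0.03600. Summing gives P(blue) = 0.29822.
P(Urn 1 | blue) = 0.1422 / 0.29822 = 0.4769.

Posterior probability ≈ 0.4769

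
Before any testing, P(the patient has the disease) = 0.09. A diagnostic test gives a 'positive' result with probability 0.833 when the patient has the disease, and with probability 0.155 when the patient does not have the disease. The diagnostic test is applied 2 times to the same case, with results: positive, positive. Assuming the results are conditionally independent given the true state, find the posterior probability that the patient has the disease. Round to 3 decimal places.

Posterior P(H) ≈ 0.741

Let H be the event that the patient has the disease; start with P(H) = 0.09. P('positive'|H) = 0.833, P('positive'|¬H) = 0.155.
Update on result 1 ('positive'): P(H) ← 0.833·0.0900 / (0.833·0.0900 + 0.155·0.9100) = 0.074970/0.21602 = 0.3471.
Update on result 2 ('positive'): P(H) ← 0.833·0.3471 / (0.833·0.3471 + 0.155·0.6529) = 0.28909/0.39030 = 0.7407.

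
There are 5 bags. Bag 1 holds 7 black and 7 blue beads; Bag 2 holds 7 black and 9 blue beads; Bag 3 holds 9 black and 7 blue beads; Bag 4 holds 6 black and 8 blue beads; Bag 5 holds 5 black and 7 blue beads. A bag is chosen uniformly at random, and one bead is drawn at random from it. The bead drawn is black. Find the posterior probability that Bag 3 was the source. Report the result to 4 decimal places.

Posterior probability ≈ 0.2398

P(black|Bag 1) = 0.5; P(black|Bag 2) = 0.4375; P(black|Bag 3) = 0.5625; P(black|Bag 4) = 0.4286; P(black|Bag 5) = 0.4167.
Prior × likelihood for each source: 0.2·0.5=0.1000, 0.2·0.4375=0.08750, 0.2·0.5625=0.1125, 0.2·0.4286=0.08571, 0.2·0.4167=0.08333. Summing gives P(black) = 0.46905.
P(Bag 3 | black) = 0.1125 / 0.46905 = 0.2398.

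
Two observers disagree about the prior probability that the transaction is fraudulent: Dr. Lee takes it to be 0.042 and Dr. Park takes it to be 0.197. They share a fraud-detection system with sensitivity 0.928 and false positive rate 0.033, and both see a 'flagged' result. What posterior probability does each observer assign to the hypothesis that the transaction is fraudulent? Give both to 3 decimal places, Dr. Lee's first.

Dr. Lee: 0.552; Dr. Park: 0.873

The likelihood ratio for a 'flagged' result is 0.928/0.033 = 28.121.
Dr. Lee: prior odds 0.042/0.958 = 0.043841; posterior odds 1.2329; posterior probability 0.552.
Dr. Park: prior odds 0.197/0.803 = 0.24533; posterior odds 6.8990; posterior probability 0.873.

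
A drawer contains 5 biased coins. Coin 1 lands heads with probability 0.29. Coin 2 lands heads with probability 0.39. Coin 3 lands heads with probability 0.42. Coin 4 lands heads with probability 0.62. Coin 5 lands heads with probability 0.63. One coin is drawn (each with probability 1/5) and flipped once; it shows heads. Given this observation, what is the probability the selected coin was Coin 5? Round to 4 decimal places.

P(heads|C1) = 0.29; P(heads|C2) = 0.39; P(heads|C3) = 0.42; P(heads|C4) = 0.62; P(heads|C5) = 0.63.
Prior × likelihood for each source: 0.2·0.29=0.05800, 0.2·0.39=0.07800, 0.2·0.42=0.08400, 0.2·0.62=0.1240, 0.2·0.63=0.1260. Summing gives P(heads) = 0.47000.
P(Coin 5 | heads) = 0.1260 / 0.47000 = 0.2681.

Posterior probability ≈ 0.2681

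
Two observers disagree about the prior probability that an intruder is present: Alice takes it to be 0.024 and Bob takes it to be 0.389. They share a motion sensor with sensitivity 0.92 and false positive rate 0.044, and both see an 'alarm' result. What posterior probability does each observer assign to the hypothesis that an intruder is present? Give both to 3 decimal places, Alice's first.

Alice: 0.340; Bob: 0.930

P('+'|H) = 0.92, P('+'|¬H) = 0.044.
Alice: numerator 0.92·0.024 = 0.022080; evidence = 0.022080+0.044·0.976 = 0.065024; posterior = 0.340.
Bob: numerator 0.92·0.389 = 0.35788; evidence = 0.35788+0.044·0.611 = 0.38476; posterior = 0.930.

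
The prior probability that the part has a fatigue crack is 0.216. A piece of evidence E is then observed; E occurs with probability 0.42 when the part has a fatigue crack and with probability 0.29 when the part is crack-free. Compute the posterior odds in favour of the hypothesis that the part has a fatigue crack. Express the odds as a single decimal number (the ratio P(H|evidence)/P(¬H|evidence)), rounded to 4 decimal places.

Prior odds = 0.216/(1−0.216) = 0.27551. In log-odds, ln(0.27551) = -1.2891.
Add log likelihood ratio: ln(1.4483) = 0.37037.
Posterior log-odds = -0.91876, so posterior odds = exp(-0.91876) = 0.39901.

Posterior odds ≈ 0.3990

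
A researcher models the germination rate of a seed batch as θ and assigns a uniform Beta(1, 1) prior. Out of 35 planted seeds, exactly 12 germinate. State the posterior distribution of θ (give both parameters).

Observing 12 successes and 23 failures updates Beta(1, 1) by adding the success and failure counts to the two shape parameters: α = 1+12 = 13, β = 1+23 = 24.

Posterior: Beta(13, 24)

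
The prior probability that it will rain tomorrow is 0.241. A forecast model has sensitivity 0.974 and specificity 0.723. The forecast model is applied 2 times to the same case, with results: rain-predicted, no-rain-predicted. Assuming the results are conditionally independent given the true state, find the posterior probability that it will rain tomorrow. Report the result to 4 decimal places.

With H the event that it will rain tomorrow, the joint likelihood of the observed sequence is P(data|H) = 0.974·0.026 = 0.025324 and P(data|¬H) = 0.277·0.723 = 0.20027.
Bayes: P(H|data) = 0.241·0.025324 / (0.241·0.025324 + 0.759·0.20027) = 0.0061031/0.15811 = 0.0386.

Posterior P(H) ≈ 0.0386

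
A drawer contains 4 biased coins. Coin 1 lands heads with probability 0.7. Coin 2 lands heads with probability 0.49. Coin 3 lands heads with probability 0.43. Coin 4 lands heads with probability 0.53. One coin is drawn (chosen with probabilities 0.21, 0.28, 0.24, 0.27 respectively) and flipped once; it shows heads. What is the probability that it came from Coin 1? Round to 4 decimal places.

Posterior probability ≈ 0.2771

P(heads|C1) = 0.7; P(heads|C2) = 0.49; P(heads|C3) = 0.43; P(heads|C4) = 0.53.
Prior × likelihood for each source: 0.21·0.7=0.1470, 0.28·0.49=0.1372, 0.24·0.43=0.1032, 0.27·0.53=0.1431. Summing gives P(heads) = 0.53050.
P(Coin 1 | heads) = 0.1470 / 0.53050 = 0.2771.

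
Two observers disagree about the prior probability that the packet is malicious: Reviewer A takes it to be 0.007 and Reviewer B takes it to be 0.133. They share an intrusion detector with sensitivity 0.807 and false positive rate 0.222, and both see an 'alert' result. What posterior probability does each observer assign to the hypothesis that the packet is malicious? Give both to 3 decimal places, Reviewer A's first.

Reviewer A: 0.025; Reviewer B: 0.358

P('+'|H) = 0.807, P('+'|¬H) = 0.222.
Reviewer A: numerator 0.807·0.007 = 0.0056490; evidence = 0.0056490+0.222·0.993 = 0.22609; posterior = 0.025.
Reviewer B: numerator 0.807·0.133 = 0.10733; evidence = 0.10733+0.222·0.867 = 0.29980; posterior = 0.358.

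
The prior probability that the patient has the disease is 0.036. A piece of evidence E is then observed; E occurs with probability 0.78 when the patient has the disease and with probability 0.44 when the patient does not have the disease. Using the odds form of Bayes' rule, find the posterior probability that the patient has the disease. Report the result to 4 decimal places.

Posterior probability ≈ 0.0621

Prior odds = 0.036/(1−0.036) = 0.037344.
Likelihood ratio for E = 0.78/0.44 = 1.7727.
Posterior odds = prior odds × LR = 0.066201.
Posterior probability = odds/(1+odds) = 0.066201/1.0662 = 0.0621.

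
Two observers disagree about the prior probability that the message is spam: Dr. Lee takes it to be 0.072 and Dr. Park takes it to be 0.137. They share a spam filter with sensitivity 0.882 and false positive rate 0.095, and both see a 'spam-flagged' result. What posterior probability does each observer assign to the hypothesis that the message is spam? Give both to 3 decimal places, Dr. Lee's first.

P('+'|H) = 0.882, P('+'|¬H) = 0.095.
Dr. Lee: numerator 0.882·0.072 = 0.063504; evidence = 0.063504+0.095·0.928 = 0.15166; posterior = 0.419.
Dr. Park: numerator 0.882·0.137 = 0.12083; evidence = 0.12083+0.095·0.863 = 0.20282; posterior = 0.596.

Dr. Lee: 0.419; Dr. Park: 0.596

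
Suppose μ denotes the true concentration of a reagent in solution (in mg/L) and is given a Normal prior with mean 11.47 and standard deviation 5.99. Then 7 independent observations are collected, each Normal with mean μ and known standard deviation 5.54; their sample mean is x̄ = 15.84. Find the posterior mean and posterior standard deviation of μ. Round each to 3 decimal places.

Prior precision 1/τ₀² = 1/5.99² = 0.0278706; data precision n/σ² = 7/5.54² = 0.228075.
Posterior precision = 0.0278706 + 0.228075 = 0.255946, giving posterior SD = 1/√0.255946 = 1.977.
Posterior mean = (0.0278706·11.47 + 0.228075·15.84) / 0.255946 = 15.364.

Posterior mean ≈ 15.364; posterior SD ≈ 1.977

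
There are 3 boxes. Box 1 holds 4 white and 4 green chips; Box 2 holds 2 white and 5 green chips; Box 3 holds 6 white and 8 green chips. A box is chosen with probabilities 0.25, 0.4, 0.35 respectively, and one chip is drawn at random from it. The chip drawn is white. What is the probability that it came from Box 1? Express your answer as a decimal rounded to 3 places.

P(white|Box 1) = 0.5; P(white|Box 2) = 0.2857; P(white|Box 3) = 0.4286.
Prior × likelihood for each source: 0.25·0.5=0.1250, 0.4·0.2857=0.1143, 0.35·0.4286=0.1500. Summing gives P(white) = 0.38929.
P(Box 1 | white) = 0.1250 / 0.38929 = 0.321.

Posterior probability ≈ 0.321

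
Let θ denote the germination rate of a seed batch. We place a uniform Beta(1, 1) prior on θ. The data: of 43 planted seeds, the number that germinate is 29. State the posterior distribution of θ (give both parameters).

Posterior: Beta(30, 15)

Observing 29 successes and 14 failures updates Beta(1, 1) by adding the success and failure counts to the two shape parameters: α = 1+29 = 30, β = 1+14 = 15.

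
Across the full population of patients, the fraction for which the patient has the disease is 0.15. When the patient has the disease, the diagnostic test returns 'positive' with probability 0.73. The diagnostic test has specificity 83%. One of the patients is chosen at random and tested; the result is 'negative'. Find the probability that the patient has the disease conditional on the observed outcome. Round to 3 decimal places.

P(H | E) ≈ 0.054

Write H for 'the patient has the disease'. Prior odds H:¬H = 0.15/0.85 = 0.17647. For the 'negative' outcome, the likelihood ratio is 0.27/0.83 = 0.32530.
Posterior odds = 0.17647 × 0.32530 = 0.057406, so P(H|E) = 0.057406/(1+0.057406) = 0.054.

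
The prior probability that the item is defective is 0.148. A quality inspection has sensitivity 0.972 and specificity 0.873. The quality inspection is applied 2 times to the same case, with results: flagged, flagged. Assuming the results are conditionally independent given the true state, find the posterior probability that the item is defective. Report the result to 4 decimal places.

With H the event that the item is defective, the joint likelihood of the observed sequence is P(data|H) = 0.972·0.972 = 0.94478 and P(data|¬H) = 0.127·0.127 = 0.016129.
Bayes: P(H|data) = 0.148·0.94478 / (0.148·0.94478 + 0.852·0.016129) = 0.13983/0.15357 = 0.9105.

Posterior P(H) ≈ 0.9105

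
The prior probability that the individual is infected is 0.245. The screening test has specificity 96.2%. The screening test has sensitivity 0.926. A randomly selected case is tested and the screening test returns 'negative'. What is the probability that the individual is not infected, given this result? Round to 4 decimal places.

Let H be the event that the individual is infected. P(H) = 0.245, so P(¬H) = 0.755. With E the 'negative' result, P(E|H) = 0.074 and P(E|¬H) = 0.962.
P(E) = 0.074·0.245 + 0.962·0.755 = 0.018130 + 0.72631 = 0.74444.
By Bayes' theorem, P(H|E) = 0.018130 / 0.74444 = 0.0244. Hence P(¬H|E) = 1 − 0.0244 = 0.9756.

P(¬H | E) ≈ 0.9756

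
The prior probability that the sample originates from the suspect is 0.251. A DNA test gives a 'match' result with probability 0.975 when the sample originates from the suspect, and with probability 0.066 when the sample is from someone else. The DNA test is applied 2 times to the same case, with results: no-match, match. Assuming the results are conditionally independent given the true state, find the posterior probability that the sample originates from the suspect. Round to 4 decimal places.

Posterior P(H) ≈ 0.1170

With H the event that the sample originates from the suspect, the joint likelihood of the observed sequence is P(data|H) = 0.025·0.975 = 0.024375 and P(data|¬H) = 0.934·0.066 = 0.061644.
Bayes: P(H|data) = 0.251·0.024375 / (0.251·0.024375 + 0.749·0.061644) = 0.0061181/0.052289 = 0.1170.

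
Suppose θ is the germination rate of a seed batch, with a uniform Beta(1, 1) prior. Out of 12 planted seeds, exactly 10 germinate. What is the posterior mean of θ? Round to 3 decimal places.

The binomial likelihood is conjugate to the Beta prior: with 10 successes and 2 failures, the posterior is Beta(1+10, 1+2) = Beta(11, 3).
E[θ | data] = 11/(11+3) = 0.786.

Posterior mean ≈ 0.786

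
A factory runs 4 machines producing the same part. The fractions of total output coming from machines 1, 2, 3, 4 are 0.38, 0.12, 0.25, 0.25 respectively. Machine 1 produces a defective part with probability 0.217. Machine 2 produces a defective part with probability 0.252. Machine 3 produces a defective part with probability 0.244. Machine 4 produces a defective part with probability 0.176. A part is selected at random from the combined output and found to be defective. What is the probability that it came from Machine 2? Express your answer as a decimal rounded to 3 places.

Posterior probability ≈ 0.139

Tabulate prior·likelihood by source: [1] prior 0.38, lik 0.217, product 0.08246; [2] prior 0.12, lik 0.252, product 0.03024; [3] prior 0.25, lik 0.244, product 0.06100; [4] prior 0.25, lik 0.176, product 0.04400.
Normalizing constant = 0.21770; the posterior for Machine 2 is its product over the sum, 0.03024/0.21770 = 0.139.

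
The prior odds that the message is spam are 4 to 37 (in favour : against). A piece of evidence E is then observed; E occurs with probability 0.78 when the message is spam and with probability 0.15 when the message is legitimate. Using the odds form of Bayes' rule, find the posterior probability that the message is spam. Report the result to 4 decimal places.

Prior odds = 4/37 = 0.10811. In log-odds, ln(0.10811) = -2.2246.
Add log likelihood ratio: ln(5.2000) = 1.6487.
Posterior log-odds = -0.57596, so posterior odds = exp(-0.57596) = 0.56216. Converting, P(H|E) = 0.56216/1.5622 = 0.3599.

Posterior probability ≈ 0.3599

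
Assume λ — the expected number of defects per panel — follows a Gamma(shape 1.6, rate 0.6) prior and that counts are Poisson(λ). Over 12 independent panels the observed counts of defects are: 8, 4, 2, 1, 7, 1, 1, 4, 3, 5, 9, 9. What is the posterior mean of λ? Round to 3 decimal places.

Posterior mean ≈ 4.413

Total count ∑xᵢ = 54 over n = 12 panels.
Gamma is conjugate to the Poisson likelihood: posterior is Gamma(shape = 1.6+54 = 55.6, rate = 0.6+12 = 12.6).
Posterior mean = shape/rate = 55.6/12.6 = 4.413.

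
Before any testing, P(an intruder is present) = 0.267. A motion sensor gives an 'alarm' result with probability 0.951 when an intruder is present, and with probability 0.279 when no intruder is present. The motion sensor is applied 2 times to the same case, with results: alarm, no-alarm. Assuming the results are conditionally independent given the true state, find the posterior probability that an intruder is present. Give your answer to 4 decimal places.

Posterior P(H) ≈ 0.0778

Let H be the event that an intruder is present; start with P(H) = 0.267. P('alarm'|H) = 0.951, P('alarm'|¬H) = 0.279.
Update on result 1 ('alarm'): P(H) ← 0.951·0.2670 / (0.951·0.2670 + 0.279·0.7330) = 0.25392/0.45842 = 0.5539.
Update on result 2 ('no-alarm'): P(H) ← 0.049·0.5539 / (0.049·0.5539 + 0.721·0.4461) = 0.027141/0.34879 = 0.0778.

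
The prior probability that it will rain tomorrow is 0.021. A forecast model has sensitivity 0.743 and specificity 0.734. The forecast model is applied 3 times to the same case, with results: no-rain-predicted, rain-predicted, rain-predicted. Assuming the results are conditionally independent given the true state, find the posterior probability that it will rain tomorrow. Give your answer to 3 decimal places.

Posterior P(H) ≈ 0.055

Let H be the event that it will rain tomorrow; start with P(H) = 0.021. P('rain-predicted'|H) = 0.743, P('rain-predicted'|¬H) = 0.266.
Update on result 1 ('no-rain-predicted'): P(H) ← 0.257·0.0210 / (0.257·0.0210 + 0.734·0.9790) = 0.0053970/0.72398 = 0.0075.
Update on result 2 ('rain-predicted'): P(H) ← 0.743·0.0075 / (0.743·0.0075 + 0.266·0.9925) = 0.0055388/0.26956 = 0.0205.
Update on result 3 ('rain-predicted'): P(H) ← 0.743·0.0205 / (0.743·0.0205 + 0.266·0.9795) = 0.015267/0.27580 = 0.0554.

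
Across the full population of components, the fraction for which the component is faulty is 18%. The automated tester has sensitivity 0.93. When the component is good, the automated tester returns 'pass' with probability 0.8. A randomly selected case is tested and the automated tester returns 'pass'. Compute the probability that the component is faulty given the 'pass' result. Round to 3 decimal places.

P(H | E) ≈ 0.019

Let H be the event that the component is faulty. P(H) = 0.18, so P(¬H) = 0.82. With E the 'pass' result, P(E|H) = 0.07 and P(E|¬H) = 0.8.
P(E) = 0.07·0.18 + 0.8·0.82 = 0.012600 + 0.65600 = 0.66860.
By Bayes' theorem, P(H|E) = 0.012600 / 0.66860 = 0.019.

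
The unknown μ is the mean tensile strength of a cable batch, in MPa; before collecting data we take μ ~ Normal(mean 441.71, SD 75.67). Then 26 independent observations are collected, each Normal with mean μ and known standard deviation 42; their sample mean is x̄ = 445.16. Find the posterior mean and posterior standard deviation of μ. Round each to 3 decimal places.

Posterior mean ≈ 445.120; posterior SD ≈ 8.189

With known σ, the Normal prior is conjugate. Weight on the data is w = (n/σ²)/(n/σ² + 1/τ₀²) = 0.0147392/(0.0147392+0.00017464) = 0.98829.
Posterior mean = w·x̄ + (1−w)·μ₀ = 0.98829·445.16 + 0.011710·441.71 = 445.120. Posterior variance = 1/(0.0147392+0.00017464) = 67.0517, so SD = 8.189.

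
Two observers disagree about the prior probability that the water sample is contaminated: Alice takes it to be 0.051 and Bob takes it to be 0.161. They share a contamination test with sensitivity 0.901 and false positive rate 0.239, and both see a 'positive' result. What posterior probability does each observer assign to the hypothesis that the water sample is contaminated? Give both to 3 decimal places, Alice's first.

P('+'|H) = 0.901, P('+'|¬H) = 0.239.
Alice: numerator 0.901·0.051 = 0.045951; evidence = 0.045951+0.239·0.949 = 0.27276; posterior = 0.168.
Bob: numerator 0.901·0.161 = 0.14506; evidence = 0.14506+0.239·0.839 = 0.34558; posterior = 0.420.

Alice: 0.168; Bob: 0.420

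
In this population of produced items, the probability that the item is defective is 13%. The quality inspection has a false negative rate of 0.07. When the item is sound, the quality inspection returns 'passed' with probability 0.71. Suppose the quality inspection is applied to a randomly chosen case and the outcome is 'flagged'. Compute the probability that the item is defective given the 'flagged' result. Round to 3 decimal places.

Write H for 'the item is defective'. Prior odds H:¬H = 0.13/0.87 = 0.14943. For the 'flagged' outcome, the likelihood ratio is 0.93/0.29 = 3.2069.
Posterior odds = 0.14943 × 3.2069 = 0.47919, so P(H|E) = 0.47919/(1+0.47919) = 0.324.

P(H | E) ≈ 0.324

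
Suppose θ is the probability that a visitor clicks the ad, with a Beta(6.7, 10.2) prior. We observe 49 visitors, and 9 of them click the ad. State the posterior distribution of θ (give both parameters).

Observing 9 successes and 40 failures updates Beta(6.7, 10.2) by adding the success and failure counts to the two shape parameters: α = 6.7+9 = 15.7, β = 10.2+40 = 50.2.

Posterior: Beta(15.7, 50.2)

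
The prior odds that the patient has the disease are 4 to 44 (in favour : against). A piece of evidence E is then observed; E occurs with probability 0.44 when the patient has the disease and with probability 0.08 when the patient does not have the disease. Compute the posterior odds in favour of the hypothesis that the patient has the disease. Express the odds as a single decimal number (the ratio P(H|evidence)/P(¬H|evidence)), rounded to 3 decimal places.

Posterior odds ≈ 0.500

Prior odds = 4/44 = 0.090909.
Likelihood ratio for E = 0.44/0.08 = 5.5000.
Posterior odds = prior odds × LR = 0.50000.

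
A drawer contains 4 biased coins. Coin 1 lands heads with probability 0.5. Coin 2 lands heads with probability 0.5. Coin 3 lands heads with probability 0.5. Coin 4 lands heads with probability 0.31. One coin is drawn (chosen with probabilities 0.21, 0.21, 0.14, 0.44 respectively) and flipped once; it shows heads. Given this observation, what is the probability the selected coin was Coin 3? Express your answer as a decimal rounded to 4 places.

Tabulate prior·likelihood by source: [1] prior 0.21, lik 0.5, product 0.1050; [2] prior 0.21, lik 0.5, product 0.1050; [3] prior 0.14, lik 0.5, product 0.07000; [4] prior 0.44, lik 0.31, product 0.1364.
Normalizing constant = 0.41640; the posterior for Coin 3 is its product over the sum, 0.07000/0.41640 = 0.1681.

Posterior probability ≈ 0.1681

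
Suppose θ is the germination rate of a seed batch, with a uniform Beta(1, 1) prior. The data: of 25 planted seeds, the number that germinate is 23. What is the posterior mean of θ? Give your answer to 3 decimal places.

Observing 23 successes and 2 failures updates Beta(1, 1) by adding the success and failure counts to the two shape parameters: α = 1+23 = 24, β = 1+2 = 3.
E[θ | data] = 24/(24+3) = 0.889.

Posterior mean ≈ 0.889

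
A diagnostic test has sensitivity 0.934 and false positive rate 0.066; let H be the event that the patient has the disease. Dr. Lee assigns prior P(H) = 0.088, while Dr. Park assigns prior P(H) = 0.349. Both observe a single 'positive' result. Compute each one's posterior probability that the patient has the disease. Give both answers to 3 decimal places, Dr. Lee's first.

The likelihood ratio for a 'positive' result is 0.934/0.066 = 14.152.
Dr. Lee: prior odds 0.088/0.912 = 0.096491; posterior odds 1.3655; posterior probability 0.577.
Dr. Park: prior odds 0.349/0.651 = 0.53610; posterior odds 7.5866; posterior probability 0.884.

Dr. Lee: 0.577; Dr. Park: 0.884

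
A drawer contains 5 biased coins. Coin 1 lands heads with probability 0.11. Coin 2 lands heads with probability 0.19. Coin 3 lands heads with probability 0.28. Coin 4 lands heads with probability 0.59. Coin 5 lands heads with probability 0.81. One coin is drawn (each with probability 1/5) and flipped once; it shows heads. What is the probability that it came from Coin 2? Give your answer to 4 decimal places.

Posterior probability ≈ 0.0960

Tabulate prior·likelihood by source: [1] prior 0.2, lik 0.11, product 0.02200; [2] prior 0.2, lik 0.19, product 0.03800; [3] prior 0.2, lik 0.28, product 0.05600; [4] prior 0.2, lik 0.59, product 0.1180; [5] prior 0.2, lik 0.81, product 0.1620.
Normalizing constant = 0.39600; the posterior for Coin 2 is its product over the sum, 0.03800/0.39600 = 0.0960.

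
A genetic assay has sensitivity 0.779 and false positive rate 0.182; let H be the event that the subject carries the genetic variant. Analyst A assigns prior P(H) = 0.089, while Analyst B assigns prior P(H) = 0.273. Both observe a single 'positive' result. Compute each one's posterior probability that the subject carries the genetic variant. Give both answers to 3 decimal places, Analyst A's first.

Analyst A: 0.295; Analyst B: 0.616

The likelihood ratio for a 'positive' result is 0.779/0.182 = 4.2802.
Analyst A: prior odds 0.089/0.911 = 0.097695; posterior odds 0.41816; posterior probability 0.295.
Analyst B: prior odds 0.273/0.727 = 0.37552; posterior odds 1.6073; posterior probability 0.616.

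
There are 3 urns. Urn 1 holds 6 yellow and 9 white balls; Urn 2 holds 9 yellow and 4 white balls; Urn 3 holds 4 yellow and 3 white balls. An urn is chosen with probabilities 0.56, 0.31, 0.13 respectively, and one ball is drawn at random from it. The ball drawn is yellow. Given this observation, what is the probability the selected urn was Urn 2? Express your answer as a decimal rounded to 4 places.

Posterior probability ≈ 0.4184

P(yellow|Urn 1) = 0.4; P(yellow|Urn 2) = 0.6923; P(yellow|Urn 3) = 0.5714.
Prior × likelihood for each source: 0.56·0.4=0.2240, 0.31·0.6923=0.2146, 0.13·0.5714=0.07429. Summing gives P(yellow) = 0.51290.
P(Urn 2 | yellow) = 0.2146 / 0.51290 = 0.4184.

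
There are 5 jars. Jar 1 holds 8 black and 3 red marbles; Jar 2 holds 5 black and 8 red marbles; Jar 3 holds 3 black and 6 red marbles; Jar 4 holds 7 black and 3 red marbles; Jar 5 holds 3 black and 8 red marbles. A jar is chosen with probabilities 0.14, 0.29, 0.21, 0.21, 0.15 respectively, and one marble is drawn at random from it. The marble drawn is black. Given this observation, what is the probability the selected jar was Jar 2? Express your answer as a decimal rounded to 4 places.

P(black|Jar 1) = 0.7273; P(black|Jar 2) = 0.3846; P(black|Jar 3) = 0.3333; P(black|Jar 4) = 0.7; P(black|Jar 5) = 0.2727.
Prior × likelihood for each source: 0.14·0.7273=0.1018, 0.29·0.3846=0.1115, 0.21·0.3333=0.07000, 0.21·0.7=0.1470, 0.15·0.2727=0.04091. Summing gives P(black) = 0.47127.
P(Jar 2 | black) = 0.1115 / 0.47127 = 0.2367.

Posterior probability ≈ 0.2367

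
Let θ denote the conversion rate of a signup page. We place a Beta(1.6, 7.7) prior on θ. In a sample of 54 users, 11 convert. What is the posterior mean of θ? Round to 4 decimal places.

Observing 11 successes and 43 failures updates Beta(1.6, 7.7) by adding the success and failure counts to the two shape parameters: α = 1.6+11 = 12.6, β = 7.7+43 = 50.7.
E[θ | data] = 12.6/(12.6+50.7) = 0.1991.

Posterior mean ≈ 0.1991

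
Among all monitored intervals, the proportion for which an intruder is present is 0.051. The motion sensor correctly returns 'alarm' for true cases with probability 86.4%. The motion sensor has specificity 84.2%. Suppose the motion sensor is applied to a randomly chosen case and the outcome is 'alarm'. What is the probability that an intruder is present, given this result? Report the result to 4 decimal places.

Write H for 'an intruder is present'. Prior odds H:¬H = 0.051/0.949 = 0.053741. For the 'alarm' outcome, the likelihood ratio is 0.864/0.158 = 5.4684.
Posterior odds = 0.053741 × 5.4684 = 0.29387, so P(H|E) = 0.29387/(1+0.29387) = 0.2271.

P(H | E) ≈ 0.2271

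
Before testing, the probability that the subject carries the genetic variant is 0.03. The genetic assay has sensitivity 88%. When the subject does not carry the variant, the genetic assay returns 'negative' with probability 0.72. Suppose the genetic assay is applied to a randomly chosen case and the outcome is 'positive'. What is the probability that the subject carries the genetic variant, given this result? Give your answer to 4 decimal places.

Write H for 'the subject carries the genetic variant'. Prior odds H:¬H = 0.03/0.97 = 0.030928. For the 'positive' outcome, the likelihood ratio is 0.88/0.28 = 3.1429.
Posterior odds = 0.030928 × 3.1429 = 0.097202, so P(H|E) = 0.097202/(1+0.097202) = 0.0886.

P(H | E) ≈ 0.0886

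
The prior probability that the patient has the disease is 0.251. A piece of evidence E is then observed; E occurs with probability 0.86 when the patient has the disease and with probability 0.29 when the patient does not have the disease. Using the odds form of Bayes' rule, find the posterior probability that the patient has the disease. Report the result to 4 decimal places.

Prior odds = 0.251/(1−0.251) = 0.33511. In log-odds, ln(0.33511) = -1.0933.
Add log likelihood ratio: ln(2.9655) = 1.0871.
Posterior log-odds = -0.0062346, so posterior odds = exp(-0.0062346) = 0.99378. Converting, P(H|E) = 0.99378/1.9938 = 0.4984.

Posterior probability ≈ 0.4984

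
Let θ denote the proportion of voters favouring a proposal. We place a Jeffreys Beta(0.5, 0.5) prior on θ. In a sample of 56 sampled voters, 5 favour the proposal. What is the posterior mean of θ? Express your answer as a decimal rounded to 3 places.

Posterior mean ≈ 0.096

Observing 5 successes and 51 failures updates Beta(0.5, 0.5) by adding the success and failure counts to the two shape parameters: α = 0.5+5 = 5.5, β = 0.5+51 = 51.5.
E[θ | data] = 5.5/(5.5+51.5) = 0.096.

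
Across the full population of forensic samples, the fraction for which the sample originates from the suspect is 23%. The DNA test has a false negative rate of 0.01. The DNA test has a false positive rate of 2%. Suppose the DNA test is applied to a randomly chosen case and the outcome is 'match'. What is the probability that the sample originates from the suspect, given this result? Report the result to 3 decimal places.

Let H be the event that the sample originates from the suspect. P(H) = 0.23, so P(¬H) = 0.77. With E the 'match' result, P(E|H) = 0.99 and P(E|¬H) = 0.02.
P(E) = 0.99·0.23 + 0.02·0.77 = 0.22770 + 0.015400 = 0.24310.
By Bayes' theorem, P(H|E) = 0.22770 / 0.24310 = 0.937.

P(H | E) ≈ 0.937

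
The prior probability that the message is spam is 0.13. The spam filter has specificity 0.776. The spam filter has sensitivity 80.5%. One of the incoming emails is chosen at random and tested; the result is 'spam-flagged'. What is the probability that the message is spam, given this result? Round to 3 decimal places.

P(H | E) ≈ 0.349

Let H be the event that the message is spam. P(H) = 0.13, so P(¬H) = 0.87. With E the 'spam-flagged' result, P(E|H) = 0.805 and P(E|¬H) = 0.224.
P(E) = 0.805·0.13 + 0.224·0.87 = 0.10465 + 0.19488 = 0.29953.
By Bayes' theorem, P(H|E) = 0.10465 / 0.29953 = 0.349.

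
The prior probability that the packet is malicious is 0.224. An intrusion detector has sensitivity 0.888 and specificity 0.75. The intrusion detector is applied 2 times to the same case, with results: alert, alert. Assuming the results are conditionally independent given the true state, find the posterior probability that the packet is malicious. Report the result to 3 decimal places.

Let H be the event that the packet is malicious; start with P(H) = 0.224. P('alert'|H) = 0.888, P('alert'|¬H) = 0.25.
Update on result 1 ('alert'): P(H) ← 0.888·0.2240 / (0.888·0.2240 + 0.25·0.7760) = 0.19891/0.39291 = 0.5063.
Update on result 2 ('alert'): P(H) ← 0.888·0.5063 / (0.888·0.5063 + 0.25·0.4937) = 0.44955/0.57299 = 0.7846.

Posterior P(H) ≈ 0.785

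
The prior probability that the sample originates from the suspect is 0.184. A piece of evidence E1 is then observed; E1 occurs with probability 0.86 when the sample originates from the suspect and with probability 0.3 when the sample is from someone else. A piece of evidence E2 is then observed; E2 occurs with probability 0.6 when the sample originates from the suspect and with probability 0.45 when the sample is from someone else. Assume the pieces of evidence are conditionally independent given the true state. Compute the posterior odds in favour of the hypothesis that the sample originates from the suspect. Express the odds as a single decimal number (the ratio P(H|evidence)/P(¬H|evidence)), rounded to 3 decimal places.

Prior odds = 0.184/(1−0.184) = 0.22549.
Likelihood ratio for E1 = 0.86/0.3 = 2.8667.
Likelihood ratio for E2 = 0.6/0.45 = 1.3333.
Posterior odds = prior odds × LR₁ × LR₂ = 0.86187.

Posterior odds ≈ 0.862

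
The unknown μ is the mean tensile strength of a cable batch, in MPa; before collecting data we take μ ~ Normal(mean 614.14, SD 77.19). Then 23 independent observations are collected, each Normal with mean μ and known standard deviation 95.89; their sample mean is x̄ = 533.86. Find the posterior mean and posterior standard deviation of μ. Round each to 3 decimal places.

With known σ, the Normal prior is conjugate. Weight on the data is w = (n/σ²)/(n/σ² + 1/τ₀²) = 0.00250139/(0.00250139+0.00016783) = 0.93712.
Posterior mean = w·x̄ + (1−w)·μ₀ = 0.93712·533.86 + 0.062877·614.14 = 538.908. Posterior variance = 1/(0.00250139+0.00016783) = 374.641, so SD = 19.356.

Posterior mean ≈ 538.908; posterior SD ≈ 19.356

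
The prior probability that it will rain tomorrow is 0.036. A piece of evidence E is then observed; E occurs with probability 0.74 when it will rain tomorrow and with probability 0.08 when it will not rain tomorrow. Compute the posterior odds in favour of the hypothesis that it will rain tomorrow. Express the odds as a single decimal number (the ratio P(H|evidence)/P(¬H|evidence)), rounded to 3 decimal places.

Prior odds = 0.036/(1−0.036) = 0.037344.
Likelihood ratio for E = 0.74/0.08 = 9.2500.
Posterior odds = prior odds × LR = 0.34544.

Posterior odds ≈ 0.345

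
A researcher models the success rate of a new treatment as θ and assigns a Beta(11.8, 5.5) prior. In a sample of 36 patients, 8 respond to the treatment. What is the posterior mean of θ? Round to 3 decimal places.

The binomial likelihood is conjugate to the Beta prior: with 8 successes and 28 failures, the posterior is Beta(11.8+8, 5.5+28) = Beta(19.8, 33.5).
E[θ | data] = 19.8/(19.8+33.5) = 0.371.

Posterior mean ≈ 0.371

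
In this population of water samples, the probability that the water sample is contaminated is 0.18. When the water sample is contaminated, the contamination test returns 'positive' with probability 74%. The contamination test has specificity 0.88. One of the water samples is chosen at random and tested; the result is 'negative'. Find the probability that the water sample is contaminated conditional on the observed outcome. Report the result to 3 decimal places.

P(H | E) ≈ 0.061

Write H for 'the water sample is contaminated'. Prior odds H:¬H = 0.18/0.82 = 0.21951. For the 'negative' outcome, the likelihood ratio is 0.26/0.88 = 0.29545.
Posterior odds = 0.21951 × 0.29545 = 0.064856, so P(H|E) = 0.064856/(1+0.064856) = 0.061.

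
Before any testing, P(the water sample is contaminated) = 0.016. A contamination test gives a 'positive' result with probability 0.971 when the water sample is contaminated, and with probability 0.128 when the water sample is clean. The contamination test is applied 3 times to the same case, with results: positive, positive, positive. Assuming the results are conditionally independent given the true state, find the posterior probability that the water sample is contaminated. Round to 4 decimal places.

Let H be the event that the water sample is contaminated; start with P(H) = 0.016. P('positive'|H) = 0.971, P('positive'|¬H) = 0.128.
Update on result 1 ('positive'): P(H) ← 0.971·0.0160 / (0.971·0.0160 + 0.128·0.9840) = 0.015536/0.14149 = 0.1098.
Update on result 2 ('positive'): P(H) ← 0.971·0.1098 / (0.971·0.1098 + 0.128·0.8902) = 0.10662/0.22057 = 0.4834.
Update on result 3 ('positive'): P(H) ← 0.971·0.4834 / (0.971·0.4834 + 0.128·0.5166) = 0.46938/0.53550 = 0.8765.

Posterior P(H) ≈ 0.8765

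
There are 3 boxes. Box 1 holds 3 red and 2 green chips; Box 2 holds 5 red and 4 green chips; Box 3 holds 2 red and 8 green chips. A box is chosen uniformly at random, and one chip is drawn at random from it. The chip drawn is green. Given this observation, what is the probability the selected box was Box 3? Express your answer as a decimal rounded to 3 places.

P(green|Box 1) = 0.4; P(green|Box 2) = 0.4444; P(green|Box 3) = 0.8.
Prior × likelihood for each source: 0.333333·0.4=0.1333, 0.333333·0.4444=0.1481, 0.333333·0.8=0.2667. Summing gives P(green) = 0.54815.
P(Box 3 | green) = 0.2667 / 0.54815 = 0.486.

Posterior probability ≈ 0.486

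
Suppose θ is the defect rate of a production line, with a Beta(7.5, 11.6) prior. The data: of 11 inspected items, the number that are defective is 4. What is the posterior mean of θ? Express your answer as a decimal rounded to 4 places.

Posterior mean ≈ 0.3821

Observing 4 successes and 7 failures updates Beta(7.5, 11.6) by adding the success and failure counts to the two shape parameters: α = 7.5+4 = 11.5, β = 11.6+7 = 18.6.
E[θ | data] = 11.5/(11.5+18.6) = 0.3821.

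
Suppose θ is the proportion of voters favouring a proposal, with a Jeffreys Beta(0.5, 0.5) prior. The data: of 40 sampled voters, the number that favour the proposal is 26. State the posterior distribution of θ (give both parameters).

Posterior: Beta(26.5, 14.5)

The binomial likelihood is conjugate to the Beta prior: with 26 successes and 14 failures, the posterior is Beta(0.5+26, 0.5+14) = Beta(26.5, 14.5).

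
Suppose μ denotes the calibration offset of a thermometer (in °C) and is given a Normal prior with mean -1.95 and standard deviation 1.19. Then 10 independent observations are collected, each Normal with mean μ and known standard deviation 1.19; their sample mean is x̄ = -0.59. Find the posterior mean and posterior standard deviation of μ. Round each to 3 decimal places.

With known σ, the Normal prior is conjugate. Weight on the data is w = (n/σ²)/(n/σ² + 1/τ₀²) = 7.06165/(7.06165+0.706165) = 0.90909.
Posterior mean = w·x̄ + (1−w)·μ₀ = 0.90909·-0.59 + 0.090909·-1.95 = -0.714. Posterior variance = 1/(7.06165+0.706165) = 0.128736, so SD = 0.359.

Posterior mean ≈ -0.714; posterior SD ≈ 0.359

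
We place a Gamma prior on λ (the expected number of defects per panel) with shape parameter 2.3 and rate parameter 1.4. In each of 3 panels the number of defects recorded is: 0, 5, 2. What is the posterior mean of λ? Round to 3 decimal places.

Posterior mean ≈ 2.114

The Poisson likelihood adds the total count to the shape and the number of exposure periods to the rate. Here ∑xᵢ = 7 and n = 3, so shape 2.3→9.3 and rate 1.4→4.4.
Posterior mean = shape/rate = 9.3/4.4 = 2.114.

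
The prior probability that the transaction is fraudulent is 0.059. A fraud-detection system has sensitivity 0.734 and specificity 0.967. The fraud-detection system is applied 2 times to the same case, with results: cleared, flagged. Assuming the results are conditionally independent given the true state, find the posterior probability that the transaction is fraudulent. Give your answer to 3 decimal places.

Posterior P(H) ≈ 0.277

Let H be the event that the transaction is fraudulent; start with P(H) = 0.059. P('flagged'|H) = 0.734, P('flagged'|¬H) = 0.033.
Update on result 1 ('cleared'): P(H) ← 0.266·0.0590 / (0.266·0.0590 + 0.967·0.9410) = 0.015694/0.92564 = 0.0170.
Update on result 2 ('flagged'): P(H) ← 0.734·0.0170 / (0.734·0.0170 + 0.033·0.9830) = 0.012445/0.044885 = 0.2773.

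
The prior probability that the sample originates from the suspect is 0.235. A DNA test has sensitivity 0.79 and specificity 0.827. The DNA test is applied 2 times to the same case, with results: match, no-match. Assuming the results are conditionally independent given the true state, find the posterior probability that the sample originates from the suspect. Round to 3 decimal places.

Let H be the event that the sample originates from the suspect; start with P(H) = 0.235. P('match'|H) = 0.79, P('match'|¬H) = 0.173.
Update on result 1 ('match'): P(H) ← 0.79·0.2350 / (0.79·0.2350 + 0.173·0.7650) = 0.18565/0.31800 = 0.5838.
Update on result 2 ('no-match'): P(H) ← 0.21·0.5838 / (0.21·0.5838 + 0.827·0.4162) = 0.12260/0.46679 = 0.2626.

Posterior P(H) ≈ 0.263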